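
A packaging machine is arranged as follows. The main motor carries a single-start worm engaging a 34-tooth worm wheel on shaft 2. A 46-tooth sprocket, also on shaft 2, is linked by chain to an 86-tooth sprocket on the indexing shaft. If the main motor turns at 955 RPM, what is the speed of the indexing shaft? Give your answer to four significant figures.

15.02 RPM

the main motor → shaft 2 (worm, 34/1): 955 ÷ 34 = 28.088 RPM
shaft 2 → the indexing shaft (chain, 86/46): 28.088 ÷ 1.8696 = 15.024 RPM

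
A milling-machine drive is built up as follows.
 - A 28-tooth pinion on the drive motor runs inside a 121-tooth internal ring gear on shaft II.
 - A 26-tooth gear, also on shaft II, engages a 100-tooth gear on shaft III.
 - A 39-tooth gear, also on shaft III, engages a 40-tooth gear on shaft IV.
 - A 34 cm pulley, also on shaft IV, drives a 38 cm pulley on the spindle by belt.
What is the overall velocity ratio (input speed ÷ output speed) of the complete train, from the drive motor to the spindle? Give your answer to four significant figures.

19.05

Each stage contributes driven/driver: internal gear 121/28 = 4.3214, gear mesh 100/26 = 3.8462, gear mesh 40/39 = 1.0256, belt 38/34 = 1.1176.
Overall: 4.3214 × 3.8462 × 1.0256 × 1.1176 = 19.053.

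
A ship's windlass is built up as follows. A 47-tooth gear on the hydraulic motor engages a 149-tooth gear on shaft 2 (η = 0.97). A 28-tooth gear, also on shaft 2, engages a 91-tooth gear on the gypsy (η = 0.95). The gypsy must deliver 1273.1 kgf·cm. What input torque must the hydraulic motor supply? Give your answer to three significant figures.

134 kgf·cm

Overall ratio R = 3.1702 × 3.25 = 10.303; overall efficiency η = 0.97 × 0.95 = 0.9215.
Input torque = output torque / (R × η) = 1273.1 / (10.303 × 0.9215) = 134.09 kgf·cm.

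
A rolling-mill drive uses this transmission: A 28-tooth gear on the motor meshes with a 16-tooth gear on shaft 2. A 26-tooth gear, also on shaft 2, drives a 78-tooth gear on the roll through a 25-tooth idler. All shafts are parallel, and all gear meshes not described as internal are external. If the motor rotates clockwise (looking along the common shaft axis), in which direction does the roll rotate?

the motor → shaft 2: external mesh, 1 reversal → CCW.
shaft 2 → the roll: driver → idler → driven is 2 external meshes, 2 reversals → CCW.
3 reversals in total — an odd number — so the roll turns opposite to the motor.

anticlockwise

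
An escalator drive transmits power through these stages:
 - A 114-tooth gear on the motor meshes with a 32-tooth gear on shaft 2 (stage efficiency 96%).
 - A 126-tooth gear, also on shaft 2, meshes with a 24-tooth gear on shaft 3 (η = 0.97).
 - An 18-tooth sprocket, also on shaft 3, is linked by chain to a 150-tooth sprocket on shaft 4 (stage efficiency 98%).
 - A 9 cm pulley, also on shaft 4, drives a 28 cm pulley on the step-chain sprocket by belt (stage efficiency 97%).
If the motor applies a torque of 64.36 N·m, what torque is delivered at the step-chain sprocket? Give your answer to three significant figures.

After the gear mesh (32/114): 64.36 × 0.2807 × 0.96 = 17.343 N·m
After the gear mesh (24/126): 17.343 × 0.19048 × 0.97 = 3.2044 N·m
After the chain (150/18): 3.2044 × 8.3333 × 0.98 = 26.169 N·m
After the belt (28/9): 26.169 × 3.1111 × 0.97 = 78.973 N·m

79.0 N·m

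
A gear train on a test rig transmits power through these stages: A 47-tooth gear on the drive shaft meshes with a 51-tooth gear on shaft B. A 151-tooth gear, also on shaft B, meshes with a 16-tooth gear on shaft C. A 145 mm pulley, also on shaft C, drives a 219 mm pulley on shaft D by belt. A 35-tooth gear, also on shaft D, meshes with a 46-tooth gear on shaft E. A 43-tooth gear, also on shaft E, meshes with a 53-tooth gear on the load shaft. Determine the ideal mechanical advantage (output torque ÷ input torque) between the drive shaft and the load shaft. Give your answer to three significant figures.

Each stage contributes driven/driver: gear mesh 51/47 = 1.0851, gear mesh 16/151 = 0.10596, belt 219/145 = 1.5103, gear mesh 46/35 = 1.3143, gear mesh 53/43 = 1.2326.
Overall: 1.0851 × 0.10596 × 1.5103 × 1.3143 × 1.2326 = 0.28131.

0.281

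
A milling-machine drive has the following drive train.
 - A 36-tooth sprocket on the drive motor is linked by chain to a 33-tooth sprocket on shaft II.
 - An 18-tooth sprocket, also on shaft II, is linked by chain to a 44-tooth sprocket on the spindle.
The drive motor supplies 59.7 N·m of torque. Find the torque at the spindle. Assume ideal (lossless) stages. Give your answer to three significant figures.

chain 33/36 = 0.91667 → τ = 59.7·0.91667 = 54.725 N·m
chain 44/18 = 2.4444 → τ = 54.725·2.4444 = 133.77 N·m

134 N·m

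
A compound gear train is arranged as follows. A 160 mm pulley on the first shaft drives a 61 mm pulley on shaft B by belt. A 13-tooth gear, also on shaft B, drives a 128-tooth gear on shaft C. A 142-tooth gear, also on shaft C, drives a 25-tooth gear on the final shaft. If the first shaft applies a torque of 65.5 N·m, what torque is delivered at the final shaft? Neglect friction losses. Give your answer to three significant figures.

43.3 N·m

Belt: ratio = 61/160 = 0.38125; torque at shaft B = 65.5 × 0.38125 = 24.972 N·m.
Gear mesh: ratio = 128/13 = 9.8462; torque at shaft C = 24.972 × 9.8462 = 245.88 N·m.
Gear mesh: ratio = 25/142 = 0.17606; torque at the final shaft = 245.88 × 0.17606 = 43.288 N·m.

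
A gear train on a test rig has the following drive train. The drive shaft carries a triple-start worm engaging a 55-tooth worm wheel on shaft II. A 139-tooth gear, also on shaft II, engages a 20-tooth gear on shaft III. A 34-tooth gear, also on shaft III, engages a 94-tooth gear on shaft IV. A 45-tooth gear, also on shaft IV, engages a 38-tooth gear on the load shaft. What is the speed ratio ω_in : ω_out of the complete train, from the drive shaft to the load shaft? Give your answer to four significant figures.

Each stage contributes driven/driver: worm 55/3 = 18.333, gear mesh 20/139 = 0.14388, gear mesh 94/34 = 2.7647, gear mesh 38/45 = 0.84444.
Overall: 18.333 × 0.14388 × 2.7647 × 0.84444 = 6.1585.

6.159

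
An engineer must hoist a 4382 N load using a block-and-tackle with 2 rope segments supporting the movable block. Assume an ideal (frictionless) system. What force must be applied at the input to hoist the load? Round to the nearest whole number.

2191 N

Block-and-tackle MA = number of supporting rope parts = 2.
Effort = load / MA = 4382 / 2 = 2191 N.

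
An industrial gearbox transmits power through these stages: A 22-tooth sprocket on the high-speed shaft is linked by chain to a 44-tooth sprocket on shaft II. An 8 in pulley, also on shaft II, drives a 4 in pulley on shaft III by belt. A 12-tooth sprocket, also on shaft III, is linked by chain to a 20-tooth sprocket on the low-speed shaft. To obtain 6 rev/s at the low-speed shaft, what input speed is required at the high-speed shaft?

10 rev/s

Overall ratio R = 2 × 0.5 × 1.6667 = 1.6667.
Required input speed = output speed × R = 6 × 1.6667 = 10 rev/s.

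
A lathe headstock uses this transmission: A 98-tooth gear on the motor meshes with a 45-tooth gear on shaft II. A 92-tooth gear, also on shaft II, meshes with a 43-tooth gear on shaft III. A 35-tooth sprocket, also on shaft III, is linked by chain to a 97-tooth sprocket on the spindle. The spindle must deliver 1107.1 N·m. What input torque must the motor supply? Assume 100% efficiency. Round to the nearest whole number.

Overall ratio R = 0.45918 × 0.46739 × 2.7714 = 0.5948.
Input torque = output torque / R = 1107.1 / 0.5948 = 1861.3 N·m.

1861 N·m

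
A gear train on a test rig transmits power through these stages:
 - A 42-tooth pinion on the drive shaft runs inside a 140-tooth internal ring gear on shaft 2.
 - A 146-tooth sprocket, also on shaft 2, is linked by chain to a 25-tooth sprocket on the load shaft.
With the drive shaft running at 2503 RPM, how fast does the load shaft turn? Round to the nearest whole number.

internal gear 140/42 = 3.3333 → 2503/3.3333 = 750.9 RPM
chain 25/146 = 0.17123 → 750.9/0.17123 = 4385.3 RPM

4385 RPM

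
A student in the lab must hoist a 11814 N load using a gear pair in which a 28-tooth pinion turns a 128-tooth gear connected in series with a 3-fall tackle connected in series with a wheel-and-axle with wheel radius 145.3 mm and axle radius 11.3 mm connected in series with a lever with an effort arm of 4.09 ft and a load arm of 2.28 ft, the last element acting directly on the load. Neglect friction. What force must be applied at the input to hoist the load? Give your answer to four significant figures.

37.35 N

Gear pair MA = 128/28 = 4.5714.
Block-and-tackle MA = number of supporting rope parts = 3.
Wheel-and-axle MA = R/r = 145.3/11.3 = 12.858.
Lever MA = effort arm / load arm = 4.09/2.28 = 1.7939.
Combined ideal MA = 4.5714 × 3 × 12.858 × 1.7939 = 316.34.
Effort = load / MA = 11814 / 316.34 = 37.346 N.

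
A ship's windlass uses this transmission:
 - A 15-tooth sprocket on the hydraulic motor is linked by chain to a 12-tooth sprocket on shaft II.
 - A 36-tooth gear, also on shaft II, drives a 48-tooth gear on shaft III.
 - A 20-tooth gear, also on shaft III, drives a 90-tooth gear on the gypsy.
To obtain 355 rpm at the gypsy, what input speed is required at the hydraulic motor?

1704 rpm

Overall ratio R = 0.8 × 1.3333 × 4.5 = 4.8.
Required input speed = output speed × R = 355 × 4.8 = 1704 rpm.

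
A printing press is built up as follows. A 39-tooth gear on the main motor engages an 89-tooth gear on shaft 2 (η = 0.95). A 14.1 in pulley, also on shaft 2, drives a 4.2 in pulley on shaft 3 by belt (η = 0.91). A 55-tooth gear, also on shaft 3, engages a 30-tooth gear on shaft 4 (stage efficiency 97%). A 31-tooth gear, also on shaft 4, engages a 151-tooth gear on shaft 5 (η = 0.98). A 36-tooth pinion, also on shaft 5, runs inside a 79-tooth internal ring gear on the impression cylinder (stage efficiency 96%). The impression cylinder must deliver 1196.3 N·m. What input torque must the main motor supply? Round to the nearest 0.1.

Overall ratio R = 2.2821 × 0.29787 × 0.54545 × 4.871 × 2.1944 = 3.9633; overall efficiency η = 0.95 × 0.91 × 0.97 × 0.98 × 0.96 = 0.7889.
Input torque = output torque / (R × η) = 1196.3 / (3.9633 × 0.7889) = 382.61 N·m.

382.6 N·m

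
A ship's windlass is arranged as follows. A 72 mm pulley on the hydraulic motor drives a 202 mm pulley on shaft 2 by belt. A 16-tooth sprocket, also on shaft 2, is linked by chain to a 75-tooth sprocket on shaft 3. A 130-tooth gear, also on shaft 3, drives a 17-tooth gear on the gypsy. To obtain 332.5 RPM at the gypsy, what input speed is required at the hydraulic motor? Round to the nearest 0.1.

571.8 RPM

Overall ratio R = 2.8056 × 4.6875 × 0.13077 = 1.7198.
Required input speed = output speed × R = 332.5 × 1.7198 = 571.82 RPM.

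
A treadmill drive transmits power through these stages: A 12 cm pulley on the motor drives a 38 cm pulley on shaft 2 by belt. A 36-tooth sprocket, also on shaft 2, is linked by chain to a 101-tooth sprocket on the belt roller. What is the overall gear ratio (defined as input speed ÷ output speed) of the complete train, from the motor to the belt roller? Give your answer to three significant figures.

Each stage contributes driven/driver: belt 38/12 = 3.1667, chain 101/36 = 2.8056.
Overall: 3.1667 × 2.8056 = 8.8843.

8.88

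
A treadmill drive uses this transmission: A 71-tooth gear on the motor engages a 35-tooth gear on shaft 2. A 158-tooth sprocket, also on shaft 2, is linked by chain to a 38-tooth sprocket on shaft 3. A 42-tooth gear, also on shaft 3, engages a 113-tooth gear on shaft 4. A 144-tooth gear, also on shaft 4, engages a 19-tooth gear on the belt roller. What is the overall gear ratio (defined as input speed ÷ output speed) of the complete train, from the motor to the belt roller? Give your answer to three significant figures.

Each stage contributes driven/driver: gear mesh 35/71 = 0.49296, chain 38/158 = 0.24051, gear mesh 113/42 = 2.6905, gear mesh 19/144 = 0.13194.
Overall: 0.49296 × 0.24051 × 2.6905 × 0.13194 = 0.042088.

0.0421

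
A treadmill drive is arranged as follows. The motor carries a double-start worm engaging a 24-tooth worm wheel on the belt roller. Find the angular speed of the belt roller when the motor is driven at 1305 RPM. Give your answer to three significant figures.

Worm: ratio = 24/2 = 12, so the belt roller turns at 1305 / 12 = 108.75 RPM.

109 RPM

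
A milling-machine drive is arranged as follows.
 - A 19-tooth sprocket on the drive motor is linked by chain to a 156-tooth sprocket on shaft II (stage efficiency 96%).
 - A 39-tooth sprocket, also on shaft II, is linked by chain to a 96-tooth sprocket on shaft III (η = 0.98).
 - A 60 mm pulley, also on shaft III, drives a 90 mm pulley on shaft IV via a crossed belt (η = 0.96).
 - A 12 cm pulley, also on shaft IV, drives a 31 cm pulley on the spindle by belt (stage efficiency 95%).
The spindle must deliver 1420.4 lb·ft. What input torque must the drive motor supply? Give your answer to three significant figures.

21.1 lb·ft

Overall ratio R = 8.2105 × 2.4615 × 1.5 × 2.5833 = 78.316; overall efficiency η = 0.96 × 0.98 × 0.96 × 0.95 = 0.8580.
Input torque = output torque / (R × η) = 1420.4 / (78.316 × 0.8580) = 21.138 lb·ft.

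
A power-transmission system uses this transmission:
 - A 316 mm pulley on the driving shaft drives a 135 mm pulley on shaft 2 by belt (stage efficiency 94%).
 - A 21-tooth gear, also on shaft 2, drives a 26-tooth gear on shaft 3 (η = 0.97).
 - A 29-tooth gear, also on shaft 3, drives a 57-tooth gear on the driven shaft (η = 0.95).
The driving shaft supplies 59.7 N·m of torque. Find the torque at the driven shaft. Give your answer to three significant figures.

53.8 N·m

Belt: ratio = 135/316 = 0.42722; torque at shaft 2 = 59.7 × 0.42722 × 0.94 = 23.974 N·m.
Gear mesh: ratio = 26/21 = 1.2381; torque at shaft 3 = 23.974 × 1.2381 × 0.97 = 28.792 N·m.
Gear mesh: ratio = 57/29 = 1.9655; torque at the driven shaft = 28.792 × 1.9655 × 0.95 = 53.762 N·m.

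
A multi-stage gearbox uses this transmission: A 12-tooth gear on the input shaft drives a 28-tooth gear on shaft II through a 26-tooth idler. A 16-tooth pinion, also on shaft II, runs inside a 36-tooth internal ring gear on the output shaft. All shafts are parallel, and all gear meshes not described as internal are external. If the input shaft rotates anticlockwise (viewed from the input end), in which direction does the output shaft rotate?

the input shaft → shaft II: driver → idler → driven is 2 external meshes, 2 reversals → CCW.
shaft II → the output shaft: internal mesh, same direction → CCW.
2 reversals in total — an even number — so the output shaft turns the same way as the input shaft.

anticlockwise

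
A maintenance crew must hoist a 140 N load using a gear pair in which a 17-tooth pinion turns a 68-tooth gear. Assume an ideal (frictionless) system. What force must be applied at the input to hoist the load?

Gear pair MA = 68/17 = 4.
Effort = load / MA = 140 / 4 = 35 N.

35 N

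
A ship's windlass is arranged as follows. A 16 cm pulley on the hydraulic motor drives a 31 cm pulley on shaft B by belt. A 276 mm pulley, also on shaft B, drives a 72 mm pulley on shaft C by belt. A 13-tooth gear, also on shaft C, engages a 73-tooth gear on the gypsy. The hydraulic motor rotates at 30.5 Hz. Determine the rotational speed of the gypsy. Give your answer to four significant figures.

the hydraulic motor → shaft B (belt, 31/16): 30.5 ÷ 1.9375 = 15.742 Hz
shaft B → shaft C (belt, 72/276): 15.742 ÷ 0.26087 = 60.344 Hz
shaft C → the gypsy (gear mesh, 73/13): 60.344 ÷ 5.6154 = 10.746 Hz

10.75 Hz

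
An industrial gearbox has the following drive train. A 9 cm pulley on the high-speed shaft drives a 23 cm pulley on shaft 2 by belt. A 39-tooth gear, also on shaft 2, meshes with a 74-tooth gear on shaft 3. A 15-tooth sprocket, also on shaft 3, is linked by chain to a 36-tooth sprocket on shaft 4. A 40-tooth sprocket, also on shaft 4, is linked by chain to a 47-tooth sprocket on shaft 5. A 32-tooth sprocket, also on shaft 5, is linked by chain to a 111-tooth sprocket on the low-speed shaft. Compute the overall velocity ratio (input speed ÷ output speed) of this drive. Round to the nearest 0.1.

47.4

Each stage contributes driven/driver: belt 23/9 = 2.5556, gear mesh 74/39 = 1.8974, chain 36/15 = 2.4, chain 47/40 = 1.175, chain 111/32 = 3.4688.
Overall: 2.5556 × 1.8974 × 2.4 × 1.175 × 3.4688 = 47.432.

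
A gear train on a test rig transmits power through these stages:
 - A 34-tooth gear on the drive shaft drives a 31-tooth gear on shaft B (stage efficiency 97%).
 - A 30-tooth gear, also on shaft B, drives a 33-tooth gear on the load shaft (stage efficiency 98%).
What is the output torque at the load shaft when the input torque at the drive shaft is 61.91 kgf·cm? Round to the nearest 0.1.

Gear mesh: ratio = 31/34 = 0.91176; torque at shaft B = 61.91 × 0.91176 × 0.97 = 54.754 kgf·cm.
Gear mesh: ratio = 33/30 = 1.1; torque at the load shaft = 54.754 × 1.1 × 0.98 = 59.025 kgf·cm.

59.0 kgf·cm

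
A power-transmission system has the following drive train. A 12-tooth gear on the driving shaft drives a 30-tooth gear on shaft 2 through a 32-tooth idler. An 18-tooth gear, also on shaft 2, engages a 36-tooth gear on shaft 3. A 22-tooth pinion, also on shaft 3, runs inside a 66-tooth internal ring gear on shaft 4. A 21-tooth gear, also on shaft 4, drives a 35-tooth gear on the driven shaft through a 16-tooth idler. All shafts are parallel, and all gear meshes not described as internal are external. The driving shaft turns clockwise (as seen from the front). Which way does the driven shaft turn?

counterclockwise

the driving shaft → shaft 2: driver → idler → driven is 2 external meshes, 2 reversals → CW.
shaft 2 → shaft 3: external mesh, 1 reversal → CCW.
shaft 3 → shaft 4: internal mesh, same direction → CCW.
shaft 4 → the driven shaft: driver → idler → driven is 2 external meshes, 2 reversals → CCW.
5 reversals in total — an odd number — so the driven shaft turns opposite to the driving shaft.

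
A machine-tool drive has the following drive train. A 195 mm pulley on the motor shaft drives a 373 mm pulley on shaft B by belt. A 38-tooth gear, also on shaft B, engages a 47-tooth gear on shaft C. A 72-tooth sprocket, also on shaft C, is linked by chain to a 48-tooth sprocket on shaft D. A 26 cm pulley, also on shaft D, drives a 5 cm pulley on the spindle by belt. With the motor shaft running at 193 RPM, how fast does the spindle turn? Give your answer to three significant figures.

636 RPM

the motor shaft → shaft B (belt, 373/195): 193 ÷ 1.9128 = 100.9 RPM
shaft B → shaft C (gear mesh, 47/38): 100.9 ÷ 1.2368 = 81.577 RPM
shaft C → shaft D (chain, 48/72): 81.577 ÷ 0.66667 = 122.37 RPM
shaft D → the spindle (belt, 5/26): 122.37 ÷ 0.19231 = 636.3 RPM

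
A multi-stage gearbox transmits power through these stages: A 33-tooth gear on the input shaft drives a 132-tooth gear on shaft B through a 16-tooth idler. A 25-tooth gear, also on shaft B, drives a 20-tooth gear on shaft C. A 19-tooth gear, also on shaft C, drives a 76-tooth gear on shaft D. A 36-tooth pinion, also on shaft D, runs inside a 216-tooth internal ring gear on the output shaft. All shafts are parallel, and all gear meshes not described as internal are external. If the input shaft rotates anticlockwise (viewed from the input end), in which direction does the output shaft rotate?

anticlockwise

the input shaft → shaft B: driver → idler → driven is 2 external meshes, 2 reversals → CCW.
shaft B → shaft C: external mesh, 1 reversal → CW.
shaft C → shaft D: external mesh, 1 reversal → CCW.
shaft D → the output shaft: internal mesh, same direction → CCW.
4 reversals in total — an even number — so the output shaft turns the same way as the input shaft.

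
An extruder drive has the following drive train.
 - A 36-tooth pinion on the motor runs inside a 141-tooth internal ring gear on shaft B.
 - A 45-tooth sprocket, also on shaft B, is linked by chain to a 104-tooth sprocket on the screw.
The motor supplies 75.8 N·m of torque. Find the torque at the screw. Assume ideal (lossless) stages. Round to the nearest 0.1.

internal gear 141/36 = 3.9167 → τ = 75.8·3.9167 = 296.88 N·m
chain 104/45 = 2.3111 → τ = 296.88·2.3111 = 686.13 N·m

686.1 N·m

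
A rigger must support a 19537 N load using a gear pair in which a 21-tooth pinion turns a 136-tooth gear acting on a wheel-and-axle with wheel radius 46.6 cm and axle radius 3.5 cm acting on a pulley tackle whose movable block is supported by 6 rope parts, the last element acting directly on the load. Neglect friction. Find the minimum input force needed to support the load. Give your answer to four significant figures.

Gear pair MA = 136/21 = 6.4762.
Wheel-and-axle MA = R/r = 46.6/3.5 = 13.314.
Block-and-tackle MA = number of supporting rope parts = 6.
Combined ideal MA = 6.4762 × 13.314 × 6 = 517.36.
Effort = load / MA = 19537 / 517.36 = 37.763 N.

37.76 N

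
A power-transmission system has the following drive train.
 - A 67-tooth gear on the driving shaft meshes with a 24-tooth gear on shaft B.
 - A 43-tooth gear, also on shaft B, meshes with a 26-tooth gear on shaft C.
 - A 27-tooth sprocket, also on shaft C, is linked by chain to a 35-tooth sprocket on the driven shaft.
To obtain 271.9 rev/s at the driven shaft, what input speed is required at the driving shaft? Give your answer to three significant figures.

Overall ratio R = 0.35821 × 0.60465 × 1.2963 = 0.28077.
Required input speed = output speed × R = 271.9 × 0.28077 = 76.34 rev/s.

76.3 rev/s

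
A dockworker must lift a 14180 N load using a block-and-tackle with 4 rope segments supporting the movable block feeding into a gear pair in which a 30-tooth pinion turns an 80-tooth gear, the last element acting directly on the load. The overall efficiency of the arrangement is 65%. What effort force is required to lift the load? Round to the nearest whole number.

2045 N

Block-and-tackle MA = number of supporting rope parts = 4.
Gear pair MA = 80/30 = 2.6667.
Combined ideal MA = 4 × 2.6667 = 10.667.
Actual MA = 10.667 × 0.65 = 6.9333.
Effort = load / actual MA = 14180 / 6.9333 = 2045.2 N.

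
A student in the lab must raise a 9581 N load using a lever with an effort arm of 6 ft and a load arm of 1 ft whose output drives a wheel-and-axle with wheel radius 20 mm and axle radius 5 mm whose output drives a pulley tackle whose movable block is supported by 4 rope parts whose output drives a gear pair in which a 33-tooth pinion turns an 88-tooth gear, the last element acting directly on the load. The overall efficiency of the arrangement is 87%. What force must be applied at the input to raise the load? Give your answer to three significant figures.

43.0 N

Lever MA = effort arm / load arm = 6/1 = 6.
Wheel-and-axle MA = R/r = 20/5 = 4.
Block-and-tackle MA = number of supporting rope parts = 4.
Gear pair MA = 88/33 = 2.6667.
Combined ideal MA = 6 × 4 × 4 × 2.6667 = 256.
Actual MA = 256 × 0.87 = 222.72.
Effort = load / actual MA = 9581 / 222.72 = 43.018 N.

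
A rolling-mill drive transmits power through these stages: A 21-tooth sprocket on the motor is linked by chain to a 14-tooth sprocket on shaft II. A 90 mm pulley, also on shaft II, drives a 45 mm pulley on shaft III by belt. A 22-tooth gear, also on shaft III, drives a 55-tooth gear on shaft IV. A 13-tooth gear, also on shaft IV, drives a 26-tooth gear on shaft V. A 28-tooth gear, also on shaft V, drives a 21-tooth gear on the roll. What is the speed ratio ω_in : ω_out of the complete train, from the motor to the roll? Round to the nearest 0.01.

1.25

Each stage contributes driven/driver: chain 14/21 = 0.66667, belt 45/90 = 0.5, gear mesh 55/22 = 2.5, gear mesh 26/13 = 2, gear mesh 21/28 = 0.75.
Overall: 0.66667 × 0.5 × 2.5 × 2 × 0.75 = 1.25.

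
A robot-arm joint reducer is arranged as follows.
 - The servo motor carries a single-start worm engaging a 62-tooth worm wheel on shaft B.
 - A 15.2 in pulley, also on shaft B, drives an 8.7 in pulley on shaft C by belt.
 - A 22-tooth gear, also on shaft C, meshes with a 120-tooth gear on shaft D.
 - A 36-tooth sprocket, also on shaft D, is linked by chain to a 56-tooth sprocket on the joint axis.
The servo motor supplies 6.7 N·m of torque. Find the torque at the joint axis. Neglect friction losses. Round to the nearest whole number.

2017 N·m

Worm: ratio = 62/1 = 62; torque at shaft B = 6.7 × 62 = 415.4 N·m.
Belt: ratio = 8.7/15.2 = 0.57237; torque at shaft C = 415.4 × 0.57237 = 237.76 N·m.
Gear mesh: ratio = 120/22 = 5.4545; torque at shaft D = 237.76 × 5.4545 = 1296.9 N·m.
Chain: ratio = 56/36 = 1.5556; torque at the joint axis = 1296.9 × 1.5556 = 2017.4 N·m.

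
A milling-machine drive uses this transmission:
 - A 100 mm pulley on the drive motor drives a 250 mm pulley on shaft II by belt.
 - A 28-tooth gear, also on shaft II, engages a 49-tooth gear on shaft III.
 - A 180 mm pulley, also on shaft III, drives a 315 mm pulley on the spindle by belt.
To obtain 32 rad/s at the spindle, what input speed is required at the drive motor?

245 rad/s

Overall ratio R = 2.5 × 1.75 × 1.75 = 7.6562.
Required input speed = output speed × R = 32 × 7.6562 = 245 rad/s.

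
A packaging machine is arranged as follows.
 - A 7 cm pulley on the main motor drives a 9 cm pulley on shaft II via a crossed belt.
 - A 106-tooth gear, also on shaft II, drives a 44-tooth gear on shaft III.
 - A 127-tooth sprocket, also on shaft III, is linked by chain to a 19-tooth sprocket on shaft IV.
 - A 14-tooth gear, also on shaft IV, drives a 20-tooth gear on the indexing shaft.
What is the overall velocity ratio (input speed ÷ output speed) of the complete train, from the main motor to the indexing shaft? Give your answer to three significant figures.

Each stage contributes driven/driver: belt 9/7 = 1.2857, gear mesh 44/106 = 0.41509, chain 19/127 = 0.14961, gear mesh 20/14 = 1.4286.
Overall: 1.2857 × 0.41509 × 0.14961 × 1.4286 = 0.11406.

0.114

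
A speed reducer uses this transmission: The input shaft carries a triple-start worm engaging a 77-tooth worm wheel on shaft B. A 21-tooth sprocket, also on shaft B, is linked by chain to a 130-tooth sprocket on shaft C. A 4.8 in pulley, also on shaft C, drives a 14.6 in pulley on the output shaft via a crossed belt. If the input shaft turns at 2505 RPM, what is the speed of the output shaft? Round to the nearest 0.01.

5.18 RPM

the input shaft → shaft B (worm, 77/3): 2505 ÷ 25.667 = 97.597 RPM
shaft B → shaft C (chain, 130/21): 97.597 ÷ 6.1905 = 15.766 RPM
shaft C → the output shaft (belt, 14.6/4.8): 15.766 ÷ 3.0417 = 5.1833 RPM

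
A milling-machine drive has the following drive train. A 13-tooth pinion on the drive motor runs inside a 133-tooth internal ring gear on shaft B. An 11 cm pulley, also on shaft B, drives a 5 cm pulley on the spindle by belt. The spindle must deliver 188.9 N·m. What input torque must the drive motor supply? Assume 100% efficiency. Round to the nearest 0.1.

40.6 N·m

Overall ratio R = 10.231 × 0.45455 = 4.6503.
Input torque = output torque / R = 188.9 / 4.6503 = 40.621 N·m.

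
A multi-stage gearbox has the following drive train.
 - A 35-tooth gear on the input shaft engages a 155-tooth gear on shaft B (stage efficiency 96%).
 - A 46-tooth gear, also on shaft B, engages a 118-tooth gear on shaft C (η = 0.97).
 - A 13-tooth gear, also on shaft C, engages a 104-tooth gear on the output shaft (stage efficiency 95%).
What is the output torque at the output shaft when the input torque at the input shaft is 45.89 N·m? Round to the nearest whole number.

3689 N·m

gear mesh 155/35 = 4.4286 → τ = 45.89·4.4286·0.96 = 195.1 N·m
gear mesh 118/46 = 2.5652 → τ = 195.1·2.5652·0.97 = 485.45 N·m
gear mesh 104/13 = 8 → τ = 485.45·8·0.95 = 3689.5 N·m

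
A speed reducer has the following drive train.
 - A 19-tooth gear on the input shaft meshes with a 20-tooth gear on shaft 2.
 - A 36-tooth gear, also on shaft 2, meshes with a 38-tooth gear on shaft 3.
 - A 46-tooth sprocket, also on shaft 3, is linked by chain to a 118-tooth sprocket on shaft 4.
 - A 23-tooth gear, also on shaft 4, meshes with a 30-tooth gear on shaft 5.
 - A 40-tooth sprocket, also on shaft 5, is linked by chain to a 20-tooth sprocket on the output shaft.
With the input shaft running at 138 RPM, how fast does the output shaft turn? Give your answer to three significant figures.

74.2 RPM

the input shaft → shaft 2 (gear mesh, 20/19): 138 ÷ 1.0526 = 131.1 RPM
shaft 2 → shaft 3 (gear mesh, 38/36): 131.1 ÷ 1.0556 = 124.2 RPM
shaft 3 → shaft 4 (chain, 118/46): 124.2 ÷ 2.5652 = 48.417 RPM
shaft 4 → shaft 5 (gear mesh, 30/23): 48.417 ÷ 1.3043 = 37.12 RPM
shaft 5 → the output shaft (chain, 20/40): 37.12 ÷ 0.5 = 74.239 RPM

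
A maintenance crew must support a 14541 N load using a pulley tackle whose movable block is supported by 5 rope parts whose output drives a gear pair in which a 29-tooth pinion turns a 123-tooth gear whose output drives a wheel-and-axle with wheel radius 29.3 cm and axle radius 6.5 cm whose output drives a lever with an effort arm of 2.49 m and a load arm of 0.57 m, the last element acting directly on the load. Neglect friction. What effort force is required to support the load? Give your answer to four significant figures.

34.82 N

Block-and-tackle MA = number of supporting rope parts = 5.
Gear pair MA = 123/29 = 4.2414.
Wheel-and-axle MA = R/r = 29.3/6.5 = 4.5077.
Lever MA = effort arm / load arm = 2.49/0.57 = 4.3684.
Combined ideal MA = 5 × 4.2414 × 4.5077 × 4.3684 = 417.6.
Effort = load / MA = 14541 / 417.6 = 34.821 N.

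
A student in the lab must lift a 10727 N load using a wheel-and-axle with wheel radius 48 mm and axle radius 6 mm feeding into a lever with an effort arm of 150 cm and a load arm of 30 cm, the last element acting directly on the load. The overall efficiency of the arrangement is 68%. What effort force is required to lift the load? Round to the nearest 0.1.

Wheel-and-axle MA = R/r = 48/6 = 8.
Lever MA = effort arm / load arm = 150/30 = 5.
Combined ideal MA = 8 × 5 = 40.
Actual MA = 40 × 0.68 = 27.2.
Effort = load / actual MA = 10727 / 27.2 = 394.37 N.

394.4 N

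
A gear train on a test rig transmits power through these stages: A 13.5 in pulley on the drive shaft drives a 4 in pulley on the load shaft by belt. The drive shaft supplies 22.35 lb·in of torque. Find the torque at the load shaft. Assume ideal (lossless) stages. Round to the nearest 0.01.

6.62 lb·in

Belt: ratio = 4/13.5 = 0.2963; torque at the load shaft = 22.35 × 0.2963 = 6.6222 lb·in.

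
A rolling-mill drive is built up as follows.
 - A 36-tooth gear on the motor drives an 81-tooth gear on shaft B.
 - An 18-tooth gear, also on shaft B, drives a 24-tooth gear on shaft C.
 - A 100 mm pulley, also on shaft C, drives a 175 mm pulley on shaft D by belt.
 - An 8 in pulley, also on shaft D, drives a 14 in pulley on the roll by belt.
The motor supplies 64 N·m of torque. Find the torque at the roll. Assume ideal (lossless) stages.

After the gear mesh (81/36): 64 × 2.25 = 144 N·m
After the gear mesh (24/18): 144 × 1.3333 = 192 N·m
After the belt (175/100): 192 × 1.75 = 336 N·m
After the belt (14/8): 336 × 1.75 = 588 N·m

588 N·m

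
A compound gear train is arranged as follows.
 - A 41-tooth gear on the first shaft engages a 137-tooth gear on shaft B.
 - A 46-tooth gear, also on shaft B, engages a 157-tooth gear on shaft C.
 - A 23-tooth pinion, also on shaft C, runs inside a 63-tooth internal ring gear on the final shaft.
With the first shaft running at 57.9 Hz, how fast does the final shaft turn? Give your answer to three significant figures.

Gear mesh: ratio = 137/41 = 3.3415, so shaft B turns at 57.9 / 3.3415 = 17.328 Hz.
Gear mesh: ratio = 157/46 = 3.413, so shaft C turns at 17.328 / 3.413 = 5.0769 Hz.
Internal gear: ratio = 63/23 = 2.7391, so the final shaft turns at 5.0769 / 2.7391 = 1.8535 Hz.

1.85 Hz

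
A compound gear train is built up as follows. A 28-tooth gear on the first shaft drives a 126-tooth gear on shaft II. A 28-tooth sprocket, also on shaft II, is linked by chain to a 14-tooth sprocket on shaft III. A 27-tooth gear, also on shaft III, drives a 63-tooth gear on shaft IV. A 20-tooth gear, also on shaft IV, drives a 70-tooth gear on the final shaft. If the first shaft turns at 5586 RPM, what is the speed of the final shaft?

304 RPM

gear mesh 126/28 = 4.5 → 5586/4.5 = 1241.3 RPM
chain 14/28 = 0.5 → 1241.3/0.5 = 2482.7 RPM
gear mesh 63/27 = 2.3333 → 2482.7/2.3333 = 1064 RPM
gear mesh 70/20 = 3.5 → 1064/3.5 = 304 RPM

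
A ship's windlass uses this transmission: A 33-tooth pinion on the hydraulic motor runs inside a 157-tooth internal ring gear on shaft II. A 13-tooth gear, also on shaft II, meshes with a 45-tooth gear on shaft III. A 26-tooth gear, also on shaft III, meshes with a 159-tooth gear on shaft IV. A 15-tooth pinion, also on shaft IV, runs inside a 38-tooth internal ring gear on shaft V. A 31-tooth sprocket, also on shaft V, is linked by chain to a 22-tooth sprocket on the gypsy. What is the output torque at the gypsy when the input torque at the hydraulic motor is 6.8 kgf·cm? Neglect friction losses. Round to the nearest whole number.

internal gear 157/33 = 4.7576 → τ = 6.8·4.7576 = 32.352 kgf·cm
gear mesh 45/13 = 3.4615 → τ = 32.352·3.4615 = 111.99 kgf·cm
gear mesh 159/26 = 6.1154 → τ = 111.99·6.1154 = 684.84 kgf·cm
internal gear 38/15 = 2.5333 → τ = 684.84·2.5333 = 1734.9 kgf·cm
chain 22/31 = 0.70968 → τ = 1734.9·0.70968 = 1231.2 kgf·cm

1231 kgf·cm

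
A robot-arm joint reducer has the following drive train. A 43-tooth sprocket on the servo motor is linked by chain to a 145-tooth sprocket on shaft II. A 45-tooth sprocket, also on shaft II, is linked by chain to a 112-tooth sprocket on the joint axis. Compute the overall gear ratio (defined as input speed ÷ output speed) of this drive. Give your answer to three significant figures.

Each stage contributes driven/driver: chain 145/43 = 3.3721, chain 112/45 = 2.4889.
Overall: 3.3721 × 2.4889 = 8.3928.

8.39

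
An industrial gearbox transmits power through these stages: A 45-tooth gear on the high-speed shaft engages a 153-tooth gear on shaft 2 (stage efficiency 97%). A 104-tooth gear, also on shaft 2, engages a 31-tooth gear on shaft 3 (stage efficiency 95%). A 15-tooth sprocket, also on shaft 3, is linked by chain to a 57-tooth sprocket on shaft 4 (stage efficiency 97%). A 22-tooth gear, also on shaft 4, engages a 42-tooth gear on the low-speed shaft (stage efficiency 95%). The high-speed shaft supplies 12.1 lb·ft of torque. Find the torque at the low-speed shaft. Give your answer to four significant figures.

75.54 lb·ft

Gear mesh: ratio = 153/45 = 3.4; torque at shaft 2 = 12.1 × 3.4 × 0.97 = 39.906 lb·ft.
Gear mesh: ratio = 31/104 = 0.29808; torque at shaft 3 = 39.906 × 0.29808 × 0.95 = 11.3 lb·ft.
Chain: ratio = 57/15 = 3.8; torque at shaft 4 = 11.3 × 3.8 × 0.97 = 41.653 lb·ft.
Gear mesh: ratio = 42/22 = 1.9091; torque at the low-speed shaft = 41.653 × 1.9091 × 0.95 = 75.543 lb·ft.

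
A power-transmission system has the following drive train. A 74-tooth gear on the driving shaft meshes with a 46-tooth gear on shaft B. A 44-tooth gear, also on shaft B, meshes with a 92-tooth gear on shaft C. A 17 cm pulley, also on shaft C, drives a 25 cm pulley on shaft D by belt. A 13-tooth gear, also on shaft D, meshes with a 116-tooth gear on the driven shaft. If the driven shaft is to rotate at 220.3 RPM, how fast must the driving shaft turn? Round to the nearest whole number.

Overall ratio R = 0.62162 × 2.0909 × 1.4706 × 8.9231 = 17.056.
Required input speed = output speed × R = 220.3 × 17.056 = 3757.3 RPM.

3757 RPM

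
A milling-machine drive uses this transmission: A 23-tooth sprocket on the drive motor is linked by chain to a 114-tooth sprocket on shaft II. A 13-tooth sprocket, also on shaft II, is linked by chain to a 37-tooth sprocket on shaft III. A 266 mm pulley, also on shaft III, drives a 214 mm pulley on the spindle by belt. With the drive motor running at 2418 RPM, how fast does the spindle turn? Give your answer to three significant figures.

Chain: ratio = 114/23 = 4.9565, so shaft II turns at 2418 / 4.9565 = 487.84 RPM.
Chain: ratio = 37/13 = 2.8462, so shaft III turns at 487.84 / 2.8462 = 171.4 RPM.
Belt: ratio = 214/266 = 0.80451, so the spindle turns at 171.4 / 0.80451 = 213.05 RPM.

213 RPM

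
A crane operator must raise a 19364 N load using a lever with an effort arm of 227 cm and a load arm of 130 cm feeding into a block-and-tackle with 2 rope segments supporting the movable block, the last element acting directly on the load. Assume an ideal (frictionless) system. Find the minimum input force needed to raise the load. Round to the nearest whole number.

5545 N

Lever MA = effort arm / load arm = 227/130 = 1.7462.
Block-and-tackle MA = number of supporting rope parts = 2.
Combined ideal MA = 1.7462 × 2 = 3.4923.
Effort = load / MA = 19364 / 3.4923 = 5544.8 N.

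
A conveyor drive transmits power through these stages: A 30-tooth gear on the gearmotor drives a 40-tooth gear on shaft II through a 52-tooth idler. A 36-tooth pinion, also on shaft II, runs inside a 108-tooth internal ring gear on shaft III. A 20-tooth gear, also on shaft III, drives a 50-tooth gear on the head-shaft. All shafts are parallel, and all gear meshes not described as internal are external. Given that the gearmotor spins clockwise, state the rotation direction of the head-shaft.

counterclockwise

the gearmotor → shaft II: driver → idler → driven is 2 external meshes, 2 reversals → CW.
shaft II → shaft III: internal mesh, same direction → CW.
shaft III → the head-shaft: external mesh, 1 reversal → CCW.
3 reversals in total — an odd number — so the head-shaft turns opposite to the gearmotor.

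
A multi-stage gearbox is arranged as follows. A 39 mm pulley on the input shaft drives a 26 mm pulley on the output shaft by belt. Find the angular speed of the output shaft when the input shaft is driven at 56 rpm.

84 rpm

the input shaft → the output shaft (belt, 26/39): 56 ÷ 0.66667 = 84 rpm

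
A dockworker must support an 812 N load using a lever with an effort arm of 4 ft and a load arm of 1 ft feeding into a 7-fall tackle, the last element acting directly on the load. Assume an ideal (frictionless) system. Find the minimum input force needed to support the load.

29 N

Lever MA = effort arm / load arm = 4/1 = 4.
Block-and-tackle MA = number of supporting rope parts = 7.
Combined ideal MA = 4 × 7 = 28.
Effort = load / MA = 812 / 28 = 29 N.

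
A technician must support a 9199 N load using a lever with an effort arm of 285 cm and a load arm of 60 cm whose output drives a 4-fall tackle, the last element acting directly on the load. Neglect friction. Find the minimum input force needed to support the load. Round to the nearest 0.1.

Lever MA = effort arm / load arm = 285/60 = 4.75.
Block-and-tackle MA = number of supporting rope parts = 4.
Combined ideal MA = 4.75 × 4 = 19.
Effort = load / MA = 9199 / 19 = 484.16 N.

484.2 N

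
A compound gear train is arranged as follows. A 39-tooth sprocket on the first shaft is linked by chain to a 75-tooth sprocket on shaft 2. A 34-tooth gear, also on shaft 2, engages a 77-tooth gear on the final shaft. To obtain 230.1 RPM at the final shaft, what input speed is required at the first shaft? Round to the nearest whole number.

Overall ratio R = 1.9231 × 2.2647 = 4.3552.
Required input speed = output speed × R = 230.1 × 4.3552 = 1002.1 RPM.

1002 RPM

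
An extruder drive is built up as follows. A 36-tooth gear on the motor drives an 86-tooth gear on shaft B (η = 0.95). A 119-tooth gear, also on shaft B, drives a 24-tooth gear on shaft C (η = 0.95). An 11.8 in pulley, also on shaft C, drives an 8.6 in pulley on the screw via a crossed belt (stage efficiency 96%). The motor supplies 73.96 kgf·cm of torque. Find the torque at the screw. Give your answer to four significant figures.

gear mesh 86/36 = 2.3889 → τ = 73.96·2.3889·0.95 = 167.85 kgf·cm
gear mesh 24/119 = 0.20168 → τ = 167.85·0.20168·0.95 = 32.159 kgf·cm
belt 8.6/11.8 = 0.72881 → τ = 32.159·0.72881·0.96 = 22.5 kgf·cm

22.50 kgf·cm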